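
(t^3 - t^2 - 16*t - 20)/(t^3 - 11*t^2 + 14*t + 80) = (t + 2)/(t - 8)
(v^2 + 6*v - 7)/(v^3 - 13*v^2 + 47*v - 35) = (v + 7)/(v^2 - 12*v + 35)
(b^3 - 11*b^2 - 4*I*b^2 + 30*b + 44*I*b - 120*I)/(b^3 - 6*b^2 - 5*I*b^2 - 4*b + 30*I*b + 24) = (b - 5)/(b - I)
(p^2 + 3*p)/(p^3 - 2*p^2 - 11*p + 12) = p/(p^2 - 5*p + 4)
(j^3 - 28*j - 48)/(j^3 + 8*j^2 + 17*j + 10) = (j^2 - 2*j - 24)/(j^2 + 6*j + 5)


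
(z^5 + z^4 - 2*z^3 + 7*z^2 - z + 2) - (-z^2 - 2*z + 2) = z^5 + z^4 - 2*z^3 + 8*z^2 + z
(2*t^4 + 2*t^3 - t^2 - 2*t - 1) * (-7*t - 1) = -14*t^5 - 16*t^4 + 5*t^3 + 15*t^2 + 9*t + 1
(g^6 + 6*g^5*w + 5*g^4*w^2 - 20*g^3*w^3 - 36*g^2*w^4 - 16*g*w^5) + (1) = g^6 + 6*g^5*w + 5*g^4*w^2 - 20*g^3*w^3 - 36*g^2*w^4 - 16*g*w^5 + 1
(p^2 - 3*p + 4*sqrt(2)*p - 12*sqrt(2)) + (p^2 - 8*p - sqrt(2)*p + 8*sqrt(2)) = 2*p^2 - 11*p + 3*sqrt(2)*p - 4*sqrt(2)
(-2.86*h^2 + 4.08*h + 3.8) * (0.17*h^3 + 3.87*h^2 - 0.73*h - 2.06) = -0.4862*h^5 - 10.3746*h^4 + 18.5234*h^3 + 17.6192*h^2 - 11.1788*h - 7.828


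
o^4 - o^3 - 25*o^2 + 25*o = o*(o - 5)*(o - 1)*(o + 5)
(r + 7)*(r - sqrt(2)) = r^2 - sqrt(2)*r + 7*r - 7*sqrt(2)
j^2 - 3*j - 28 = (j - 7)*(j + 4)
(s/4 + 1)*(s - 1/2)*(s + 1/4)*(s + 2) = s^4/4 + 23*s^3/16 + 51*s^2/32 - 11*s/16 - 1/4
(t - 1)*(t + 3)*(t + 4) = t^3 + 6*t^2 + 5*t - 12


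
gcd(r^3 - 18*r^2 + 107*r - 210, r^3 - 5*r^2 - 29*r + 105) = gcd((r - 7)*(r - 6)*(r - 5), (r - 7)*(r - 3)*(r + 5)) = r - 7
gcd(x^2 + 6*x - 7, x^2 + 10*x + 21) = x + 7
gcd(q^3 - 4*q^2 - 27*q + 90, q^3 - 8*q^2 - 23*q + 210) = q^2 - q - 30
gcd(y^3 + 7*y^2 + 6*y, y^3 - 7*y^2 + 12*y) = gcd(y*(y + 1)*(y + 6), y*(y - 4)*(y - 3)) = y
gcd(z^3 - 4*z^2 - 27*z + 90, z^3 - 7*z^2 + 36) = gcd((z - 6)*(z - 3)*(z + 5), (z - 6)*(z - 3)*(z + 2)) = z^2 - 9*z + 18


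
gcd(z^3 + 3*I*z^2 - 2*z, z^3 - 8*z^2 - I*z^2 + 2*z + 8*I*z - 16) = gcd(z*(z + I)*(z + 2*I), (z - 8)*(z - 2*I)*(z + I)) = z + I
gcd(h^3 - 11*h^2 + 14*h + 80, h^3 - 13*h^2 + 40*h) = h^2 - 13*h + 40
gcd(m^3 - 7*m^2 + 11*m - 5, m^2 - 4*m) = 1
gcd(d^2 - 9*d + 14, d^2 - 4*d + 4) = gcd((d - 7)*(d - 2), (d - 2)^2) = d - 2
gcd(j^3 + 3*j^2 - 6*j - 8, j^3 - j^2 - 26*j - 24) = j^2 + 5*j + 4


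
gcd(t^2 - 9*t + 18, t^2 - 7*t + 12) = t - 3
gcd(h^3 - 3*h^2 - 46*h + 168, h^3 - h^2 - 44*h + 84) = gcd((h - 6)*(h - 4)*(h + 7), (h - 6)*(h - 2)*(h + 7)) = h^2 + h - 42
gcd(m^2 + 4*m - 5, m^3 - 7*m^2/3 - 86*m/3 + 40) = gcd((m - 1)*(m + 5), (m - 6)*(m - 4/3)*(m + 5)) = m + 5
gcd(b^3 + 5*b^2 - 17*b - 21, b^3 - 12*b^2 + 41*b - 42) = b - 3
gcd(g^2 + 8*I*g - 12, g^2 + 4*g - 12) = 1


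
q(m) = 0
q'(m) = 0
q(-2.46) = 0.00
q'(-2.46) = 0.00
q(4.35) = 0.00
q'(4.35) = 0.00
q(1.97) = 0.00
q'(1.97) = 0.00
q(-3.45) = 0.00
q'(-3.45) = 0.00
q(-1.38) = 0.00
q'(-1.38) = 0.00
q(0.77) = 0.00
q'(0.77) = 0.00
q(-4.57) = 0.00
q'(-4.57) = 0.00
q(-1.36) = 0.00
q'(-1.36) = 0.00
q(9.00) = 0.00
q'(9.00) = 0.00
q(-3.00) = 0.00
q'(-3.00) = 0.00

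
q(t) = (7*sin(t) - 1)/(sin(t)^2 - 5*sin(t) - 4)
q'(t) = (-2*sin(t)*cos(t) + 5*cos(t))*(7*sin(t) - 1)/(sin(t)^2 - 5*sin(t) - 4)^2 + 7*cos(t)/(sin(t)^2 - 5*sin(t) - 4) = (-7*sin(t)^2 + 2*sin(t) - 33)*cos(t)/(sin(t)^2 - 5*sin(t) - 4)^2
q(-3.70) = -0.43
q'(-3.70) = 0.71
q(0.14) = 0.00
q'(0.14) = -1.49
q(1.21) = -0.71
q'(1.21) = -0.22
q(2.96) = -0.05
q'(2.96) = 1.36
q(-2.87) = 1.11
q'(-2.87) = 4.90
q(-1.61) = -4.01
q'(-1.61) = 0.41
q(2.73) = -0.31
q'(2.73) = 0.90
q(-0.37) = 1.71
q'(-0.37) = -7.60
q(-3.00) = 0.61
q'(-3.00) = 3.09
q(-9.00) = 2.20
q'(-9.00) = 10.19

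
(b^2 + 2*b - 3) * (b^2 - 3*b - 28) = b^4 - b^3 - 37*b^2 - 47*b + 84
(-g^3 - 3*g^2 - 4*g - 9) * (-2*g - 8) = 2*g^4 + 14*g^3 + 32*g^2 + 50*g + 72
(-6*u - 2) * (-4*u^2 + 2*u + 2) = 24*u^3 - 4*u^2 - 16*u - 4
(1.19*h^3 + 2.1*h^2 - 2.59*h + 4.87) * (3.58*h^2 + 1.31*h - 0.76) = 4.2602*h^5 + 9.0769*h^4 - 7.4256*h^3 + 12.4457*h^2 + 8.3481*h - 3.7012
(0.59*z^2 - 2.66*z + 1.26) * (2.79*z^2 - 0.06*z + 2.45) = 1.6461*z^4 - 7.4568*z^3 + 5.1205*z^2 - 6.5926*z + 3.087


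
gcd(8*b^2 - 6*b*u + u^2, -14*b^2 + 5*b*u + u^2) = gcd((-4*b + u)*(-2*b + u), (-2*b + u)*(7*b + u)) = -2*b + u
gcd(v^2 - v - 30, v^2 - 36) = v - 6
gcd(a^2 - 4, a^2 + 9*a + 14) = a + 2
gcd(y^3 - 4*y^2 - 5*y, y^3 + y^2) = y^2 + y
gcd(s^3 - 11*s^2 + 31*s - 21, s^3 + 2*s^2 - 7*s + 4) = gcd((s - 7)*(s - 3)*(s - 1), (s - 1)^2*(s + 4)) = s - 1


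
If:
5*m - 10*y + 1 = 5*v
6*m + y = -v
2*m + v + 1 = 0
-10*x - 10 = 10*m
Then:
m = 4/55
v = -63/55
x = -59/55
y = 39/55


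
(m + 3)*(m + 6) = m^2 + 9*m + 18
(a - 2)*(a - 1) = a^2 - 3*a + 2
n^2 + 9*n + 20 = (n + 4)*(n + 5)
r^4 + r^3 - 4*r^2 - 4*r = r*(r - 2)*(r + 1)*(r + 2)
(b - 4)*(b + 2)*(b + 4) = b^3 + 2*b^2 - 16*b - 32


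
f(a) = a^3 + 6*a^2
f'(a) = 3*a^2 + 12*a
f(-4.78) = 27.88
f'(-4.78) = 11.19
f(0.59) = 2.29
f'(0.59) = 8.12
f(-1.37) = 8.69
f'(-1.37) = -10.81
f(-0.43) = 1.03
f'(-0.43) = -4.61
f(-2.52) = 22.10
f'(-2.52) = -11.19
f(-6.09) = -3.34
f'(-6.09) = 38.18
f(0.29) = 0.53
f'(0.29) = 3.73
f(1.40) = 14.50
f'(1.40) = 22.68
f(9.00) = 1215.00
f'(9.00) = 351.00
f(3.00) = 81.00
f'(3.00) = 63.00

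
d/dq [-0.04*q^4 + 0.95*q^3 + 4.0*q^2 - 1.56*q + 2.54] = -0.16*q^3 + 2.85*q^2 + 8.0*q - 1.56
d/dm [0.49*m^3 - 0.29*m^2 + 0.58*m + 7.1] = 1.47*m^2 - 0.58*m + 0.58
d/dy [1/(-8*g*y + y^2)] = 2*(4*g - y)/(y^2*(8*g - y)^2)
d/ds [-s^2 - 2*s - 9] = -2*s - 2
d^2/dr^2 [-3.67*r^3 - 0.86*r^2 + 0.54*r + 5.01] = -22.02*r - 1.72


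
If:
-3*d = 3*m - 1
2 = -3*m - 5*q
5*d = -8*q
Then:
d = 24/49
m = -23/147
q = -15/49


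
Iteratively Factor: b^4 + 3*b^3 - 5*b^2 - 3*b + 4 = (b - 1)*(b^3 + 4*b^2 - b - 4) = (b - 1)*(b + 4)*(b^2 - 1) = (b - 1)*(b + 1)*(b + 4)*(b - 1)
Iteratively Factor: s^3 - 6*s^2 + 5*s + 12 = (s - 4)*(s^2 - 2*s - 3) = (s - 4)*(s + 1)*(s - 3)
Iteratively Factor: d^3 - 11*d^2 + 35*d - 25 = (d - 5)*(d^2 - 6*d + 5) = (d - 5)^2*(d - 1)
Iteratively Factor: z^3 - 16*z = (z - 4)*(z^2 + 4*z) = z*(z - 4)*(z + 4)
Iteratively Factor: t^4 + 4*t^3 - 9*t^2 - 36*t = (t + 4)*(t^3 - 9*t) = (t - 3)*(t + 4)*(t^2 + 3*t) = (t - 3)*(t + 3)*(t + 4)*(t)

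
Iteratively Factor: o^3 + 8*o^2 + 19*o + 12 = (o + 1)*(o^2 + 7*o + 12) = (o + 1)*(o + 3)*(o + 4)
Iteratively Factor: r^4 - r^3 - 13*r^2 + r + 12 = (r - 1)*(r^3 - 13*r - 12) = (r - 1)*(r + 3)*(r^2 - 3*r - 4) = (r - 4)*(r - 1)*(r + 3)*(r + 1)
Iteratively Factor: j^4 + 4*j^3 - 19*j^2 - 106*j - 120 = (j + 2)*(j^3 + 2*j^2 - 23*j - 60) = (j - 5)*(j + 2)*(j^2 + 7*j + 12) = (j - 5)*(j + 2)*(j + 4)*(j + 3)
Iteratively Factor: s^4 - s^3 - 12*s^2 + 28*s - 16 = (s - 2)*(s^3 + s^2 - 10*s + 8) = (s - 2)^2*(s^2 + 3*s - 4) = (s - 2)^2*(s + 4)*(s - 1)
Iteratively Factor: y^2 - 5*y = (y)*(y - 5)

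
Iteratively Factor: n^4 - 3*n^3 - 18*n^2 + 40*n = (n - 5)*(n^3 + 2*n^2 - 8*n) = (n - 5)*(n - 2)*(n^2 + 4*n) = n*(n - 5)*(n - 2)*(n + 4)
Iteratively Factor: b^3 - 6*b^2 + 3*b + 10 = (b + 1)*(b^2 - 7*b + 10) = (b - 5)*(b + 1)*(b - 2)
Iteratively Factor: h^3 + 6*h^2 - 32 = (h - 2)*(h^2 + 8*h + 16) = (h - 2)*(h + 4)*(h + 4)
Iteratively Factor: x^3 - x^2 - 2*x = (x)*(x^2 - x - 2) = x*(x - 2)*(x + 1)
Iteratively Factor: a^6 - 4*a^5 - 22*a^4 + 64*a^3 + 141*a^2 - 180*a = (a)*(a^5 - 4*a^4 - 22*a^3 + 64*a^2 + 141*a - 180) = a*(a + 3)*(a^4 - 7*a^3 - a^2 + 67*a - 60) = a*(a - 5)*(a + 3)*(a^3 - 2*a^2 - 11*a + 12) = a*(a - 5)*(a - 4)*(a + 3)*(a^2 + 2*a - 3) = a*(a - 5)*(a - 4)*(a - 1)*(a + 3)*(a + 3)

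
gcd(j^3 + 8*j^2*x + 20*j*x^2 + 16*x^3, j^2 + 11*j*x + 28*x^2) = j + 4*x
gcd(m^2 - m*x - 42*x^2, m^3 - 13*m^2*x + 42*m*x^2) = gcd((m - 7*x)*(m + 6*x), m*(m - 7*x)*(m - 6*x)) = -m + 7*x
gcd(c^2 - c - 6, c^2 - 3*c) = c - 3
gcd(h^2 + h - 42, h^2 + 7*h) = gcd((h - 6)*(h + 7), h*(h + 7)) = h + 7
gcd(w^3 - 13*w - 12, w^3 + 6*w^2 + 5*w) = w + 1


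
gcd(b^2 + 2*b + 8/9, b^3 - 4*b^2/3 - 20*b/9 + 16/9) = b + 4/3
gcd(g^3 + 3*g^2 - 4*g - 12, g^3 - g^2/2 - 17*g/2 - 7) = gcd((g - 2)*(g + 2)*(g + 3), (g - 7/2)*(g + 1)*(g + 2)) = g + 2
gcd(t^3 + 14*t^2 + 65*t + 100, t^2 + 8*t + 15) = t + 5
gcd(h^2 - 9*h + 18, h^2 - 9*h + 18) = h^2 - 9*h + 18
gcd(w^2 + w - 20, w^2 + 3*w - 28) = w - 4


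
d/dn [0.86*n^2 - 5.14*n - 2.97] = 1.72*n - 5.14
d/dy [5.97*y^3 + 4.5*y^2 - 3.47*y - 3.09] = 17.91*y^2 + 9.0*y - 3.47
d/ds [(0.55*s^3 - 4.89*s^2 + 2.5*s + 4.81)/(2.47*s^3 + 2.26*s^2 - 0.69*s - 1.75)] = (13.3213*s^4 - 13.109*s^3 - 40.8055*s^2 - 4.6262*s - 1.0561)/(6.1009*s^6 + 11.1644*s^5 + 1.699*s^4 - 11.7638*s^3 - 7.4339*s^2 + 2.415*s + 3.0625)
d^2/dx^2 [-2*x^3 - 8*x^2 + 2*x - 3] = -12*x - 16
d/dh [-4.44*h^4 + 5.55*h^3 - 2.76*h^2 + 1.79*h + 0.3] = -17.76*h^3 + 16.65*h^2 - 5.52*h + 1.79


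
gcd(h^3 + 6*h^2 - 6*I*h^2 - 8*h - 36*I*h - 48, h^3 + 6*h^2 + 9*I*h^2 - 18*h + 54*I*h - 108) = h + 6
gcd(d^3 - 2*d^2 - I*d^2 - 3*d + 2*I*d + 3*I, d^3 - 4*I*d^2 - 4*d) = 1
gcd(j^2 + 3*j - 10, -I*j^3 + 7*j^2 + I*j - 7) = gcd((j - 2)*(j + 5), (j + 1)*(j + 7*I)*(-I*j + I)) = 1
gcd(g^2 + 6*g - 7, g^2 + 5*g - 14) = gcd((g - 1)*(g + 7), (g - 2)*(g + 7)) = g + 7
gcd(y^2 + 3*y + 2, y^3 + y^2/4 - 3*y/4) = y + 1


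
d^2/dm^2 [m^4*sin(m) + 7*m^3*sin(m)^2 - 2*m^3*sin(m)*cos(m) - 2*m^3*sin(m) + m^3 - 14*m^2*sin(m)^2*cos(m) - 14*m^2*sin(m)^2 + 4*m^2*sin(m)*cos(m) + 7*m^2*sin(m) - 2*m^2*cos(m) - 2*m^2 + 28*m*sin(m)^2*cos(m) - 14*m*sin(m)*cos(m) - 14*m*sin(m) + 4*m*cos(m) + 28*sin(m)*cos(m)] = -m^4*sin(m) + 2*m^3*sin(m) + 4*m^3*sin(2*m) + 8*m^3*cos(m) + 14*m^3*cos(2*m) + 5*m^2*sin(m) + 34*m^2*sin(2*m) - 13*m^2*cos(m)/2 - 40*m^2*cos(2*m) - 63*m^2*cos(3*m)/2 + 24*m*sin(m) - 34*m*sin(2*m) - 42*m*sin(3*m) + 17*m*cos(m) - 5*m*cos(2*m) + 63*m*cos(3*m) + 27*m - 8*sin(m) - 52*sin(2*m) + 42*sin(3*m) - 39*cos(m) - 14*cos(2*m) + 7*cos(3*m) - 18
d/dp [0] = 0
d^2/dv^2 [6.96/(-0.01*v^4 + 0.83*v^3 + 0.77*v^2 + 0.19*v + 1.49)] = ((0.8352*v^2 - 34.6608*v - 10.7184)*(-0.01*v^4 + 0.83*v^3 + 0.77*v^2 + 0.19*v + 1.49) + 6.96*(-0.08*v^3 + 4.98*v^2 + 3.08*v + 0.38)*(-0.04*v^3 + 2.49*v^2 + 1.54*v + 0.19))/(-0.01*v^4 + 0.83*v^3 + 0.77*v^2 + 0.19*v + 1.49)^3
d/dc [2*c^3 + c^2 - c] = 6*c^2 + 2*c - 1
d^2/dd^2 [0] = 0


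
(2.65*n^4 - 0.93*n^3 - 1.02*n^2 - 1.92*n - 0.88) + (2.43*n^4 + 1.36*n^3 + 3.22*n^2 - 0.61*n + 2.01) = 5.08*n^4 + 0.43*n^3 + 2.2*n^2 - 2.53*n + 1.13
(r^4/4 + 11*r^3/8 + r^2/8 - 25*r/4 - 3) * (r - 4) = r^5/4 + 3*r^4/8 - 43*r^3/8 - 27*r^2/4 + 22*r + 12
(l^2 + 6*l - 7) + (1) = l^2 + 6*l - 6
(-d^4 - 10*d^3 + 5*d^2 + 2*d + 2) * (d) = -d^5 - 10*d^4 + 5*d^3 + 2*d^2 + 2*d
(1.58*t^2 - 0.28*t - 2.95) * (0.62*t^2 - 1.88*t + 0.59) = 0.9796*t^4 - 3.144*t^3 - 0.3704*t^2 + 5.3808*t - 1.7405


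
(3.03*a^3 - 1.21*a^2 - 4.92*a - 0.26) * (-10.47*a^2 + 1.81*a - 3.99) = -31.7241*a^5 + 18.153*a^4 + 37.2326*a^3 - 1.3551*a^2 + 19.1602*a + 1.0374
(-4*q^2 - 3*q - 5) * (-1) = 4*q^2 + 3*q + 5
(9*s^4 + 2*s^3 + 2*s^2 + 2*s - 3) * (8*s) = 72*s^5 + 16*s^4 + 16*s^3 + 16*s^2 - 24*s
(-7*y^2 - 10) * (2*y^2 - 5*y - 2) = -14*y^4 + 35*y^3 - 6*y^2 + 50*y + 20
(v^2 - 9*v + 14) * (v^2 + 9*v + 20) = v^4 - 47*v^2 - 54*v + 280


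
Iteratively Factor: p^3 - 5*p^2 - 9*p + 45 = (p - 3)*(p^2 - 2*p - 15) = (p - 5)*(p - 3)*(p + 3)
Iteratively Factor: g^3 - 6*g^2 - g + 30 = (g + 2)*(g^2 - 8*g + 15) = (g - 3)*(g + 2)*(g - 5)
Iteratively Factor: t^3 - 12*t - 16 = (t - 4)*(t^2 + 4*t + 4) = (t - 4)*(t + 2)*(t + 2)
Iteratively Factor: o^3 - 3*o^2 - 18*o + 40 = (o - 2)*(o^2 - o - 20) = (o - 5)*(o - 2)*(o + 4)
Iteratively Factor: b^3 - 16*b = (b)*(b^2 - 16) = b*(b + 4)*(b - 4)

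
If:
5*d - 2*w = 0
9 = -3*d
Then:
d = -3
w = -15/2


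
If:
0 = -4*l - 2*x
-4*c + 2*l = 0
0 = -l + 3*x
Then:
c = 0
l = 0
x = 0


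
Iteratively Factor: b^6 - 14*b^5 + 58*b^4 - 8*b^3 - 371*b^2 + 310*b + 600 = (b - 5)*(b^5 - 9*b^4 + 13*b^3 + 57*b^2 - 86*b - 120) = (b - 5)*(b - 3)*(b^4 - 6*b^3 - 5*b^2 + 42*b + 40) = (b - 5)*(b - 3)*(b + 1)*(b^3 - 7*b^2 + 2*b + 40) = (b - 5)*(b - 3)*(b + 1)*(b + 2)*(b^2 - 9*b + 20) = (b - 5)*(b - 4)*(b - 3)*(b + 1)*(b + 2)*(b - 5)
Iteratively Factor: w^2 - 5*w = (w - 5)*(w)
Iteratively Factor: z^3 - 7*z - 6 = (z + 2)*(z^2 - 2*z - 3) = (z - 3)*(z + 2)*(z + 1)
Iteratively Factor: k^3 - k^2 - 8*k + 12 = (k - 2)*(k^2 + k - 6) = (k - 2)*(k + 3)*(k - 2)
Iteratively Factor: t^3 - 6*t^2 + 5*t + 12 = (t + 1)*(t^2 - 7*t + 12) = (t - 4)*(t + 1)*(t - 3)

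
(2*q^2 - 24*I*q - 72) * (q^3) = 2*q^5 - 24*I*q^4 - 72*q^3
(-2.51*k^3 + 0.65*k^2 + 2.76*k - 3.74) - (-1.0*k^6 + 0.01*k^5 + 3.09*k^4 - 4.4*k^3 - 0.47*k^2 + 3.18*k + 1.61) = 1.0*k^6 - 0.01*k^5 - 3.09*k^4 + 1.89*k^3 + 1.12*k^2 - 0.42*k - 5.35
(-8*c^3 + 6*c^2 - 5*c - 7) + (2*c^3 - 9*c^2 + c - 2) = -6*c^3 - 3*c^2 - 4*c - 9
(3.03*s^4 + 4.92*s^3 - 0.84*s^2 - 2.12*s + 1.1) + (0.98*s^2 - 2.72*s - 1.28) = 3.03*s^4 + 4.92*s^3 + 0.14*s^2 - 4.84*s - 0.18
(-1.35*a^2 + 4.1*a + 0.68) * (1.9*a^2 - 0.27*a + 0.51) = -2.565*a^4 + 8.1545*a^3 - 0.5035*a^2 + 1.9074*a + 0.3468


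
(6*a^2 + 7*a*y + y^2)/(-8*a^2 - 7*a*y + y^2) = (6*a + y)/(-8*a + y)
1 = 1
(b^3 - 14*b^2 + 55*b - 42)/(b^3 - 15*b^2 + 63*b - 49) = (b - 6)/(b - 7)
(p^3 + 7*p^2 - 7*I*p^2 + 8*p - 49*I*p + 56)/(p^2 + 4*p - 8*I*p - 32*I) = (p^2 + p*(7 + I) + 7*I)/(p + 4)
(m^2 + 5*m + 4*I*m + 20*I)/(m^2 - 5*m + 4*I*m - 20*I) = (m + 5)/(m - 5)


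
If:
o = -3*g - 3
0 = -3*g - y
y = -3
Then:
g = 1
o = -6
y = -3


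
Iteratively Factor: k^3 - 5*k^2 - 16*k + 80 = (k + 4)*(k^2 - 9*k + 20) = (k - 4)*(k + 4)*(k - 5)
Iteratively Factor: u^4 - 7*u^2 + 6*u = (u - 2)*(u^3 + 2*u^2 - 3*u) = (u - 2)*(u + 3)*(u^2 - u) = (u - 2)*(u - 1)*(u + 3)*(u)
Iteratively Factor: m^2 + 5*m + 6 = (m + 2)*(m + 3)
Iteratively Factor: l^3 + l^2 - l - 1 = (l + 1)*(l^2 - 1) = (l + 1)^2*(l - 1)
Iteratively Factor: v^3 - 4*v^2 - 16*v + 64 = (v - 4)*(v^2 - 16) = (v - 4)^2*(v + 4)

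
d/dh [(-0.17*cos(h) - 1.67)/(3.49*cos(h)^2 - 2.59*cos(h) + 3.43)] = (-0.5933*cos(h)^2 - 11.6566*cos(h) + 4.9084)*sin(h)/(12.1801*cos(h)^4 - 18.0782*cos(h)^3 + 30.6495*cos(h)^2 - 17.7674*cos(h) + 11.7649)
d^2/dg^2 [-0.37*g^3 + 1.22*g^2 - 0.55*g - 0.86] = 2.44 - 2.22*g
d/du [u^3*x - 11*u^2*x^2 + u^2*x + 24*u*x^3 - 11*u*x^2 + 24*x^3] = x*(3*u^2 - 22*u*x + 2*u + 24*x^2 - 11*x)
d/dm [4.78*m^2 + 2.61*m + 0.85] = 9.56*m + 2.61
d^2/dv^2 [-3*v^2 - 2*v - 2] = -6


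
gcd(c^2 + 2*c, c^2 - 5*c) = c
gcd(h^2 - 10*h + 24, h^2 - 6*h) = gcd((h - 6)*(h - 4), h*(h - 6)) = h - 6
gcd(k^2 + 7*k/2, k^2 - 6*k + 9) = 1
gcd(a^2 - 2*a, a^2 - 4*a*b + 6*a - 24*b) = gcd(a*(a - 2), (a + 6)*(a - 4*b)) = 1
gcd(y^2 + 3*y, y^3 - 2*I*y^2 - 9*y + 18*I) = y + 3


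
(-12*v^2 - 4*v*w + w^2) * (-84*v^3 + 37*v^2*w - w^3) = 1008*v^5 - 108*v^4*w - 232*v^3*w^2 + 49*v^2*w^3 + 4*v*w^4 - w^5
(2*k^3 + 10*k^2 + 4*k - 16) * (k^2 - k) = 2*k^5 + 8*k^4 - 6*k^3 - 20*k^2 + 16*k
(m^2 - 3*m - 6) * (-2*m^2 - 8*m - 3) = -2*m^4 - 2*m^3 + 33*m^2 + 57*m + 18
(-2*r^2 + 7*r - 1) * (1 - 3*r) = 6*r^3 - 23*r^2 + 10*r - 1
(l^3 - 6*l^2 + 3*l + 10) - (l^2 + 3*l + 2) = l^3 - 7*l^2 + 8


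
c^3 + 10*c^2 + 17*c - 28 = (c - 1)*(c + 4)*(c + 7)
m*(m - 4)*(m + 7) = m^3 + 3*m^2 - 28*m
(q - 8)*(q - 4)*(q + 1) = q^3 - 11*q^2 + 20*q + 32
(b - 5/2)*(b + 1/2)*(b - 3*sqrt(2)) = b^3 - 3*sqrt(2)*b^2 - 2*b^2 - 5*b/4 + 6*sqrt(2)*b + 15*sqrt(2)/4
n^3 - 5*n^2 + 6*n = n*(n - 3)*(n - 2)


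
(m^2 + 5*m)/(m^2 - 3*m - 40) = m/(m - 8)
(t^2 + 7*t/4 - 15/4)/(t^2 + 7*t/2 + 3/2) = (4*t - 5)/(2*(2*t + 1))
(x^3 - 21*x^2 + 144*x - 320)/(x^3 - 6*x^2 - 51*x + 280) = (x - 8)/(x + 7)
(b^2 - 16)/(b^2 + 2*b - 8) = (b - 4)/(b - 2)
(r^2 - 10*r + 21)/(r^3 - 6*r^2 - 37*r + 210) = (r - 3)/(r^2 + r - 30)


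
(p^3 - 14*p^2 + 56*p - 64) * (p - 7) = p^4 - 21*p^3 + 154*p^2 - 456*p + 448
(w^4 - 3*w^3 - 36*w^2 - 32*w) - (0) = w^4 - 3*w^3 - 36*w^2 - 32*w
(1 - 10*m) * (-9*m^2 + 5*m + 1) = 90*m^3 - 59*m^2 - 5*m + 1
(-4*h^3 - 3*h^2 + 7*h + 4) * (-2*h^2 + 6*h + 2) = 8*h^5 - 18*h^4 - 40*h^3 + 28*h^2 + 38*h + 8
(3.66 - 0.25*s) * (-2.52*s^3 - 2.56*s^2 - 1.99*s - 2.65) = 0.63*s^4 - 8.5832*s^3 - 8.8721*s^2 - 6.6209*s - 9.699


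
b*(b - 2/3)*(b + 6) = b^3 + 16*b^2/3 - 4*b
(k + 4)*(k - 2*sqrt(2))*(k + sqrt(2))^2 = k^4 + 4*k^3 - 6*k^2 - 24*k - 4*sqrt(2)*k - 16*sqrt(2)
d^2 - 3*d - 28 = (d - 7)*(d + 4)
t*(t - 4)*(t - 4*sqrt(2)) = t^3 - 4*sqrt(2)*t^2 - 4*t^2 + 16*sqrt(2)*t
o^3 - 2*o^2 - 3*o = o*(o - 3)*(o + 1)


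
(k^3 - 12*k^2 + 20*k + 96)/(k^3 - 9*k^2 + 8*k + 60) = (k - 8)/(k - 5)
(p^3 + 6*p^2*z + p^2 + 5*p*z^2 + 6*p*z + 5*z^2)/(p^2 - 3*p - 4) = (p^2 + 6*p*z + 5*z^2)/(p - 4)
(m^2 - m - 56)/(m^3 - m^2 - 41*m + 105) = (m - 8)/(m^2 - 8*m + 15)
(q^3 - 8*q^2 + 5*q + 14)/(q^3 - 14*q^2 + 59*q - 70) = (q + 1)/(q - 5)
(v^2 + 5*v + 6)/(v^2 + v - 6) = (v + 2)/(v - 2)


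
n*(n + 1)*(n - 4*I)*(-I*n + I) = -I*n^4 - 4*n^3 + I*n^2 + 4*n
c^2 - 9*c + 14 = (c - 7)*(c - 2)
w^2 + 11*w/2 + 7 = (w + 2)*(w + 7/2)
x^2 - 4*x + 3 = (x - 3)*(x - 1)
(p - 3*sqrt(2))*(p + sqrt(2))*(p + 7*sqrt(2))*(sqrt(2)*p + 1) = sqrt(2)*p^4 + 11*p^3 - 29*sqrt(2)*p^2 - 118*p - 42*sqrt(2)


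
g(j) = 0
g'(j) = 0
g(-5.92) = 0.00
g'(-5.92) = 0.00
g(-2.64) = 0.00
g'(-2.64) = 0.00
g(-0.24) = 0.00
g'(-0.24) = 0.00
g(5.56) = 0.00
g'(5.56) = 0.00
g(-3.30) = 0.00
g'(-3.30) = 0.00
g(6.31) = 0.00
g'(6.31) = 0.00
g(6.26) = 0.00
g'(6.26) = 0.00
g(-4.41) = 0.00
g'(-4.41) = 0.00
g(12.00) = 0.00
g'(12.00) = 0.00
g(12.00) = 0.00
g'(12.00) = 0.00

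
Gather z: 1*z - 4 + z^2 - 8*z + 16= z^2 - 7*z + 12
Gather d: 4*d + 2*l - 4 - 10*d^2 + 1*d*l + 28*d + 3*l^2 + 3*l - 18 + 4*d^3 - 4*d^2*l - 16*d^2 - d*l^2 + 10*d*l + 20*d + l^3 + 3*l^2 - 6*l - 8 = 4*d^3 + d^2*(-4*l - 26) + d*(-l^2 + 11*l + 52) + l^3 + 6*l^2 - l - 30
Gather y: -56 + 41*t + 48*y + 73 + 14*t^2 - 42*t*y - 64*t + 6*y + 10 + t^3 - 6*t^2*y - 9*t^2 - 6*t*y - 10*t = t^3 + 5*t^2 - 33*t + y*(-6*t^2 - 48*t + 54) + 27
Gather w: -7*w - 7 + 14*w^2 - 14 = 14*w^2 - 7*w - 21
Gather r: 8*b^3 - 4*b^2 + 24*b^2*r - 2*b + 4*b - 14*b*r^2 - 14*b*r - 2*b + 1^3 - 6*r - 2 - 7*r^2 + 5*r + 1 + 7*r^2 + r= 8*b^3 - 4*b^2 - 14*b*r^2 + r*(24*b^2 - 14*b)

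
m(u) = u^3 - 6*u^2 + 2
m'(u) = 3*u^2 - 12*u = 3*u*(u - 4)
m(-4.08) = -165.80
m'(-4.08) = 98.90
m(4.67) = -27.01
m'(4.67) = 9.39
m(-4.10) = -167.78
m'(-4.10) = 99.63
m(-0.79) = -2.24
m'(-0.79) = 11.35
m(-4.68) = -231.92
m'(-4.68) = 121.87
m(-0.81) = -2.47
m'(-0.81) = 11.69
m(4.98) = -23.30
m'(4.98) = 14.64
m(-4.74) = -239.30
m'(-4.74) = 124.28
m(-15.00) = -4723.00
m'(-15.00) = 855.00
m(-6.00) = -430.00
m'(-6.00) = 180.00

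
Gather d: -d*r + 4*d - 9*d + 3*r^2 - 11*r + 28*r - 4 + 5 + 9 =d*(-r - 5) + 3*r^2 + 17*r + 10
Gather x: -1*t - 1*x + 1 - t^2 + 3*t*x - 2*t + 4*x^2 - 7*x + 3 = -t^2 - 3*t + 4*x^2 + x*(3*t - 8) + 4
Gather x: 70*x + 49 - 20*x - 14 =50*x + 35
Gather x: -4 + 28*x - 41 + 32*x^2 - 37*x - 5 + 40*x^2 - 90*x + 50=72*x^2 - 99*x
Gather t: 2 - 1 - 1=0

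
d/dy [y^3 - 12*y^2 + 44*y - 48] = 3*y^2 - 24*y + 44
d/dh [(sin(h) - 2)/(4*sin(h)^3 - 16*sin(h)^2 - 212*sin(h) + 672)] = (-sin(h)^3 + 5*sin(h)^2 - 8*sin(h) + 31)*cos(h)/(2*(sin(h)^3 - 4*sin(h)^2 - 53*sin(h) + 168)^2)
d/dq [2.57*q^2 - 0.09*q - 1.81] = 5.14*q - 0.09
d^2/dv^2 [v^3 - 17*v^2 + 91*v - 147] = 6*v - 34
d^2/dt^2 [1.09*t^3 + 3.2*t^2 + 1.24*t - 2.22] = 6.54*t + 6.4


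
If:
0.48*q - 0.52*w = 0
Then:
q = 1.08333333333333*w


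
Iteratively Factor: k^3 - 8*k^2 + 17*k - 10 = (k - 5)*(k^2 - 3*k + 2) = (k - 5)*(k - 1)*(k - 2)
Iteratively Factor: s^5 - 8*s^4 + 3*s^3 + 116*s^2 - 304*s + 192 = (s - 1)*(s^4 - 7*s^3 - 4*s^2 + 112*s - 192) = (s - 3)*(s - 1)*(s^3 - 4*s^2 - 16*s + 64) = (s - 4)*(s - 3)*(s - 1)*(s^2 - 16) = (s - 4)*(s - 3)*(s - 1)*(s + 4)*(s - 4)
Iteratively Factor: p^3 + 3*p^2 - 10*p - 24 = (p + 4)*(p^2 - p - 6) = (p - 3)*(p + 4)*(p + 2)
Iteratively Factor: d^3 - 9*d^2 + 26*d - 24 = (d - 2)*(d^2 - 7*d + 12) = (d - 4)*(d - 2)*(d - 3)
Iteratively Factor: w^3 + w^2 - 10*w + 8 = (w - 1)*(w^2 + 2*w - 8) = (w - 1)*(w + 4)*(w - 2)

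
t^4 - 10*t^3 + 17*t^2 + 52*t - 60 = (t - 6)*(t - 5)*(t - 1)*(t + 2)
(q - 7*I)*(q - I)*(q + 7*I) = q^3 - I*q^2 + 49*q - 49*I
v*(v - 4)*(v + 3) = v^3 - v^2 - 12*v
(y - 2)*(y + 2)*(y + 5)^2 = y^4 + 10*y^3 + 21*y^2 - 40*y - 100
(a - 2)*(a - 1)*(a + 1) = a^3 - 2*a^2 - a + 2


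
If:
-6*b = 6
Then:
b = -1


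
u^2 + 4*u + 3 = (u + 1)*(u + 3)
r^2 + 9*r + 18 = (r + 3)*(r + 6)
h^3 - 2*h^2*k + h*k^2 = h*(h - k)^2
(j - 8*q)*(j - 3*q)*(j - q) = j^3 - 12*j^2*q + 35*j*q^2 - 24*q^3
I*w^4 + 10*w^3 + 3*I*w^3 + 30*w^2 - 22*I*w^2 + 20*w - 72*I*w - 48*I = (w + 2)*(w - 6*I)*(w - 4*I)*(I*w + I)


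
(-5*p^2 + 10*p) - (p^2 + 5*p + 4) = -6*p^2 + 5*p - 4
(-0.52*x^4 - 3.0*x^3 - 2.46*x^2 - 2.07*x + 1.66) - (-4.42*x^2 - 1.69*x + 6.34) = -0.52*x^4 - 3.0*x^3 + 1.96*x^2 - 0.38*x - 4.68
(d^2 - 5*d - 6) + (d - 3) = d^2 - 4*d - 9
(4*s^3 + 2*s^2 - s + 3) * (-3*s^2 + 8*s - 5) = -12*s^5 + 26*s^4 - s^3 - 27*s^2 + 29*s - 15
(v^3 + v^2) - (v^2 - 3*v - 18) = v^3 + 3*v + 18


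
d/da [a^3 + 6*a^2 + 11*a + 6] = 3*a^2 + 12*a + 11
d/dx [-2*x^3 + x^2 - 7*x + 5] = -6*x^2 + 2*x - 7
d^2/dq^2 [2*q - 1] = 0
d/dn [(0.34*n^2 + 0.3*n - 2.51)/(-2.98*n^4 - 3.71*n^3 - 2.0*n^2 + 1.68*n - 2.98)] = (2.0264*n^5 + 3.9434*n^4 - 27.6932*n^3 - 26.7651*n^2 - 12.0664*n + 3.3228)/(8.8804*n^8 + 22.1116*n^7 + 25.6841*n^6 + 4.8272*n^5 + 9.2952*n^4 + 15.3916*n^3 + 14.7424*n^2 - 10.0128*n + 8.8804)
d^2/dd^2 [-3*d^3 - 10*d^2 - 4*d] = -18*d - 20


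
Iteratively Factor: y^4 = (y)*(y^3) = y^2*(y^2) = y^3*(y)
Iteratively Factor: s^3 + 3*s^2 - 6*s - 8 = (s + 1)*(s^2 + 2*s - 8) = (s + 1)*(s + 4)*(s - 2)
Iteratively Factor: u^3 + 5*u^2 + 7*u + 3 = (u + 1)*(u^2 + 4*u + 3) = (u + 1)*(u + 3)*(u + 1)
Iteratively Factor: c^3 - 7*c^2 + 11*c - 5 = (c - 1)*(c^2 - 6*c + 5) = (c - 5)*(c - 1)*(c - 1)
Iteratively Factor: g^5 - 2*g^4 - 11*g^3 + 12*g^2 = (g - 4)*(g^4 + 2*g^3 - 3*g^2) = (g - 4)*(g - 1)*(g^3 + 3*g^2) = g*(g - 4)*(g - 1)*(g^2 + 3*g) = g^2*(g - 4)*(g - 1)*(g + 3)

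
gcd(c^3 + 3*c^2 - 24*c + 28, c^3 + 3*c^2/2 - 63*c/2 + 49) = c^2 + 5*c - 14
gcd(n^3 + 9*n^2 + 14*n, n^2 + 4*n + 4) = n + 2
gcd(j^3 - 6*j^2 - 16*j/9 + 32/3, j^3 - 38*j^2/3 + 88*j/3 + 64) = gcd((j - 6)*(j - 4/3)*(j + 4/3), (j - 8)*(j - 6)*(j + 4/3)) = j^2 - 14*j/3 - 8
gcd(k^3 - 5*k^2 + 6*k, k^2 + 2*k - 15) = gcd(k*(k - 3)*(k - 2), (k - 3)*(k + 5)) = k - 3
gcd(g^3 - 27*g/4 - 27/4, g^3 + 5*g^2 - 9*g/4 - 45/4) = g + 3/2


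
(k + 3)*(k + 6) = k^2 + 9*k + 18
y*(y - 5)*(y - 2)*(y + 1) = y^4 - 6*y^3 + 3*y^2 + 10*y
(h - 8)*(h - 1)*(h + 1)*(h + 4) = h^4 - 4*h^3 - 33*h^2 + 4*h + 32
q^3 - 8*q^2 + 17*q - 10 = (q - 5)*(q - 2)*(q - 1)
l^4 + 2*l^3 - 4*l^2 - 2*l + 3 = (l - 1)^2*(l + 1)*(l + 3)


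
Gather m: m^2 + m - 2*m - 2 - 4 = m^2 - m - 6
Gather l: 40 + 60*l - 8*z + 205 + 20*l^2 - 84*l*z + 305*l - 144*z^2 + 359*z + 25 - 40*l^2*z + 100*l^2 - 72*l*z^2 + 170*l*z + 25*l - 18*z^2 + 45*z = l^2*(120 - 40*z) + l*(-72*z^2 + 86*z + 390) - 162*z^2 + 396*z + 270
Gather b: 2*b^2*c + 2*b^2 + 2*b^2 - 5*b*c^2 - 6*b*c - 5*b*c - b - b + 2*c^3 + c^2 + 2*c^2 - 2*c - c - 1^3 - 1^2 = b^2*(2*c + 4) + b*(-5*c^2 - 11*c - 2) + 2*c^3 + 3*c^2 - 3*c - 2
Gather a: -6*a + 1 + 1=2 - 6*a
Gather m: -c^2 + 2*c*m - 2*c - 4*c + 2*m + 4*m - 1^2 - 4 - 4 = -c^2 - 6*c + m*(2*c + 6) - 9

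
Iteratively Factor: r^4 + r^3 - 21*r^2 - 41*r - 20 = (r + 1)*(r^3 - 21*r - 20) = (r + 1)^2*(r^2 - r - 20) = (r - 5)*(r + 1)^2*(r + 4)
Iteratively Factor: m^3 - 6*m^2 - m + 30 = (m - 3)*(m^2 - 3*m - 10) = (m - 3)*(m + 2)*(m - 5)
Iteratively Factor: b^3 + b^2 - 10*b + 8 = (b - 1)*(b^2 + 2*b - 8) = (b - 2)*(b - 1)*(b + 4)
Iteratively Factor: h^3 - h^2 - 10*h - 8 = (h + 1)*(h^2 - 2*h - 8) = (h + 1)*(h + 2)*(h - 4)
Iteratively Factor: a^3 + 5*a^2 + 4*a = (a)*(a^2 + 5*a + 4) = a*(a + 4)*(a + 1)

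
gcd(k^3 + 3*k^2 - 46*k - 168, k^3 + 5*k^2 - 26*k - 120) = k^2 + 10*k + 24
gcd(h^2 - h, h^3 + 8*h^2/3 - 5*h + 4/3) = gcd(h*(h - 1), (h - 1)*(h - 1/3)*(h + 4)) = h - 1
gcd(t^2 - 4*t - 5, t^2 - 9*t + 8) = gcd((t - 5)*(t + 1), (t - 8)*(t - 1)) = 1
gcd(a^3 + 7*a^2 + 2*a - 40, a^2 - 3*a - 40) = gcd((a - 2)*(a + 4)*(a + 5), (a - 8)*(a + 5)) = a + 5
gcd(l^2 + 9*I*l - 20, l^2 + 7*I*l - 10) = l + 5*I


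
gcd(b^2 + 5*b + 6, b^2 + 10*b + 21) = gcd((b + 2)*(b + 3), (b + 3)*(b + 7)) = b + 3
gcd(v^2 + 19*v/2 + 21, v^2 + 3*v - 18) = v + 6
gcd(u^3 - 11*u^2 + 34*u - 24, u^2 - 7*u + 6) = u^2 - 7*u + 6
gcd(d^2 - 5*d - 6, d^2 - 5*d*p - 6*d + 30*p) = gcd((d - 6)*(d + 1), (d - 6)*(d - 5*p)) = d - 6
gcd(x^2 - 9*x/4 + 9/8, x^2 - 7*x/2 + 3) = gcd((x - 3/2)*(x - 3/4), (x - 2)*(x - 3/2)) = x - 3/2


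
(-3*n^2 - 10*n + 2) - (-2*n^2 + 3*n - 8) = -n^2 - 13*n + 10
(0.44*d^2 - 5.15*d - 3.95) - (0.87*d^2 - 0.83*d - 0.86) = -0.43*d^2 - 4.32*d - 3.09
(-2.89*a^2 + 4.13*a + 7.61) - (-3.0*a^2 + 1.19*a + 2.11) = 0.11*a^2 + 2.94*a + 5.5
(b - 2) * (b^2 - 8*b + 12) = b^3 - 10*b^2 + 28*b - 24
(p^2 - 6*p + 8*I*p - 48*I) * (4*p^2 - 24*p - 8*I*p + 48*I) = 4*p^4 - 48*p^3 + 24*I*p^3 + 208*p^2 - 288*I*p^2 - 768*p + 864*I*p + 2304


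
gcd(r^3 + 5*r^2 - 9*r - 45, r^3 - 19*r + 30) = r^2 + 2*r - 15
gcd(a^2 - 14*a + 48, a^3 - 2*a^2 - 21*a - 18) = a - 6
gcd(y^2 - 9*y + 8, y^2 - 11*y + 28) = 1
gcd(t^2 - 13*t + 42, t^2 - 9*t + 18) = t - 6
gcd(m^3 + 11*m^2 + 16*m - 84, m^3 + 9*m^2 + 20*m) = 1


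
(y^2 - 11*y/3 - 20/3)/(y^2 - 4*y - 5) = (y + 4/3)/(y + 1)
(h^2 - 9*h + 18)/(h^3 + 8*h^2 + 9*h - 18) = (h^2 - 9*h + 18)/(h^3 + 8*h^2 + 9*h - 18)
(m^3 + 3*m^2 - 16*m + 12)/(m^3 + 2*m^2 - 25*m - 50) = (m^3 + 3*m^2 - 16*m + 12)/(m^3 + 2*m^2 - 25*m - 50)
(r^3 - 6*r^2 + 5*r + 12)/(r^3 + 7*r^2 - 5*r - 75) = (r^2 - 3*r - 4)/(r^2 + 10*r + 25)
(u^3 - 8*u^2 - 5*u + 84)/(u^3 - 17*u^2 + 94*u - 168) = (u + 3)/(u - 6)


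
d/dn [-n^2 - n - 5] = -2*n - 1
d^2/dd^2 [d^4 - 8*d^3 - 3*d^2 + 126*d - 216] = 12*d^2 - 48*d - 6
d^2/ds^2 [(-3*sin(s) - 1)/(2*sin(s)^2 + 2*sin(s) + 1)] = (12*sin(s)^5 + 4*sin(s)^4 - 48*sin(s)^3 - 34*sin(s)^2 + 13*sin(s) + 8)/(2*sin(s) - cos(2*s) + 2)^3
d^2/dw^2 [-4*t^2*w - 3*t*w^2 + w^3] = -6*t + 6*w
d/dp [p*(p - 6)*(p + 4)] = 3*p^2 - 4*p - 24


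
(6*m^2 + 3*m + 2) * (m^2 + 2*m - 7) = 6*m^4 + 15*m^3 - 34*m^2 - 17*m - 14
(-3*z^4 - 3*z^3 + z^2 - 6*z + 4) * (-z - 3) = 3*z^5 + 12*z^4 + 8*z^3 + 3*z^2 + 14*z - 12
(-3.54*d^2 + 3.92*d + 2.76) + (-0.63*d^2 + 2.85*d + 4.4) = -4.17*d^2 + 6.77*d + 7.16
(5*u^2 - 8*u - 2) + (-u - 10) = 5*u^2 - 9*u - 12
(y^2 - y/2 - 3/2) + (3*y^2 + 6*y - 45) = 4*y^2 + 11*y/2 - 93/2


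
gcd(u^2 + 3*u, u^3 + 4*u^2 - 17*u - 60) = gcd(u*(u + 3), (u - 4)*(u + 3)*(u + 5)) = u + 3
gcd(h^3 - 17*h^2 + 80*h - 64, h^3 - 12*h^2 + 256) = h^2 - 16*h + 64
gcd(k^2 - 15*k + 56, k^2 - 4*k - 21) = k - 7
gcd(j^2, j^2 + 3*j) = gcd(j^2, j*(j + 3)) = j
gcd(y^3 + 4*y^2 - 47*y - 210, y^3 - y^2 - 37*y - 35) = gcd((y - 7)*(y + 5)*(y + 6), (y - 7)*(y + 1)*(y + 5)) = y^2 - 2*y - 35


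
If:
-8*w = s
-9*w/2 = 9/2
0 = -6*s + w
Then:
No Solution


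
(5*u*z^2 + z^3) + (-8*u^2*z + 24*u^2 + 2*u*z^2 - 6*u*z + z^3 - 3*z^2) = -8*u^2*z + 24*u^2 + 7*u*z^2 - 6*u*z + 2*z^3 - 3*z^2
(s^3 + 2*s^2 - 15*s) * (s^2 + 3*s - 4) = s^5 + 5*s^4 - 13*s^3 - 53*s^2 + 60*s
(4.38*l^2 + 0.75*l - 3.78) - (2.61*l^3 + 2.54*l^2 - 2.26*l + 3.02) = -2.61*l^3 + 1.84*l^2 + 3.01*l - 6.8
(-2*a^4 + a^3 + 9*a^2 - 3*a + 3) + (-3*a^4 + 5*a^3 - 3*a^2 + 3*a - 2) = -5*a^4 + 6*a^3 + 6*a^2 + 1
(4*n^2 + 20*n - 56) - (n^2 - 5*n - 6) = 3*n^2 + 25*n - 50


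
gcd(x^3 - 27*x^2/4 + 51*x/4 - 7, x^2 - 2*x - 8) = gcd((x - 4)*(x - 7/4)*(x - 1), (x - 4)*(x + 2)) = x - 4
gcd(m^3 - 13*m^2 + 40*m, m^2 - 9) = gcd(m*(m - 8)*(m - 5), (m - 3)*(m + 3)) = 1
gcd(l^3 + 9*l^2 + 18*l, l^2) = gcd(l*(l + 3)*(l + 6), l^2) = l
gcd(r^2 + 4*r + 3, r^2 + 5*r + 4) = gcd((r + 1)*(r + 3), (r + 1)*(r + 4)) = r + 1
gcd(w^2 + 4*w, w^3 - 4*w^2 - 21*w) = w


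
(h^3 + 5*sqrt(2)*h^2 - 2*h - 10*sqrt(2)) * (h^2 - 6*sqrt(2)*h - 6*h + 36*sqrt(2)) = h^5 - 6*h^4 - sqrt(2)*h^4 - 62*h^3 + 6*sqrt(2)*h^3 + 2*sqrt(2)*h^2 + 372*h^2 - 12*sqrt(2)*h + 120*h - 720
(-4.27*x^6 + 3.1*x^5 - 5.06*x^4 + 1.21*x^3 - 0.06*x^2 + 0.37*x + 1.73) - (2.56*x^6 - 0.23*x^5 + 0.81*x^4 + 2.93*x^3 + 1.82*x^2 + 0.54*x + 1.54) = -6.83*x^6 + 3.33*x^5 - 5.87*x^4 - 1.72*x^3 - 1.88*x^2 - 0.17*x + 0.19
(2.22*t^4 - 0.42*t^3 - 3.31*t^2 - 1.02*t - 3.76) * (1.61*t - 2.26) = 3.5742*t^5 - 5.6934*t^4 - 4.3799*t^3 + 5.8384*t^2 - 3.7484*t + 8.4976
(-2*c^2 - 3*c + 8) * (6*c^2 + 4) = -12*c^4 - 18*c^3 + 40*c^2 - 12*c + 32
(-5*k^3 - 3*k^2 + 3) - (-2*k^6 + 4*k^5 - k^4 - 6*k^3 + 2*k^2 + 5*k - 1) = 2*k^6 - 4*k^5 + k^4 + k^3 - 5*k^2 - 5*k + 4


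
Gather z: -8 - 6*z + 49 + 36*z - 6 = 30*z + 35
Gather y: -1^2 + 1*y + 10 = y + 9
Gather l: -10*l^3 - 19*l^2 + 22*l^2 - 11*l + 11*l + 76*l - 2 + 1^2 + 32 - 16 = -10*l^3 + 3*l^2 + 76*l + 15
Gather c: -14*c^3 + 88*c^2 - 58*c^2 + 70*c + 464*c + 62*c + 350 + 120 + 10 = -14*c^3 + 30*c^2 + 596*c + 480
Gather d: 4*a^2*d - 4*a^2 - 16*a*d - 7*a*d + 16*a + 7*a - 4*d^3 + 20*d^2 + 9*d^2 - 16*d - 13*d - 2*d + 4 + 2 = -4*a^2 + 23*a - 4*d^3 + 29*d^2 + d*(4*a^2 - 23*a - 31) + 6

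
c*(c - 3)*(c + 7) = c^3 + 4*c^2 - 21*c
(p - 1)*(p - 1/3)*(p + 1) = p^3 - p^2/3 - p + 1/3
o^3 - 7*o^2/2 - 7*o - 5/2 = (o - 5)*(o + 1/2)*(o + 1)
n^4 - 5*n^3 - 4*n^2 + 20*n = n*(n - 5)*(n - 2)*(n + 2)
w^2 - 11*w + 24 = (w - 8)*(w - 3)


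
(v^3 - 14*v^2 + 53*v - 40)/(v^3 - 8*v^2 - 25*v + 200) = (v - 1)/(v + 5)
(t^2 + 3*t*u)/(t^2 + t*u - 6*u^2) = t/(t - 2*u)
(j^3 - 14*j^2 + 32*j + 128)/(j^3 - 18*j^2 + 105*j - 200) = (j^2 - 6*j - 16)/(j^2 - 10*j + 25)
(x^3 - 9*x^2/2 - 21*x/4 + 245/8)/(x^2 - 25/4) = (4*x^2 - 28*x + 49)/(2*(2*x - 5))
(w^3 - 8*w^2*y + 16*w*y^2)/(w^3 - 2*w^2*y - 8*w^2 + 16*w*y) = (w^2 - 8*w*y + 16*y^2)/(w^2 - 2*w*y - 8*w + 16*y)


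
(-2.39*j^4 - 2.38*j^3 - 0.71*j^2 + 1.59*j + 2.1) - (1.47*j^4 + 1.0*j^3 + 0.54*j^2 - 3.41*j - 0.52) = -3.86*j^4 - 3.38*j^3 - 1.25*j^2 + 5.0*j + 2.62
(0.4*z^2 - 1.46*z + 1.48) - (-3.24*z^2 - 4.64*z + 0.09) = 3.64*z^2 + 3.18*z + 1.39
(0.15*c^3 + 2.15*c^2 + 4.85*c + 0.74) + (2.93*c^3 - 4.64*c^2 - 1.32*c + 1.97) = 3.08*c^3 - 2.49*c^2 + 3.53*c + 2.71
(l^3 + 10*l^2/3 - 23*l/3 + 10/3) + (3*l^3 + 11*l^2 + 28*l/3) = 4*l^3 + 43*l^2/3 + 5*l/3 + 10/3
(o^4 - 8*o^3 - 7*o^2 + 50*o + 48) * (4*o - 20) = 4*o^5 - 52*o^4 + 132*o^3 + 340*o^2 - 808*o - 960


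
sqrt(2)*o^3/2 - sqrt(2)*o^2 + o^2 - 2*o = o*(o - 2)*(sqrt(2)*o/2 + 1)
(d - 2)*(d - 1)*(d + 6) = d^3 + 3*d^2 - 16*d + 12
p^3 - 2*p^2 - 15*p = p*(p - 5)*(p + 3)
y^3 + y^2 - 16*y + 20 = (y - 2)^2*(y + 5)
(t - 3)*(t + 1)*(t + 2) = t^3 - 7*t - 6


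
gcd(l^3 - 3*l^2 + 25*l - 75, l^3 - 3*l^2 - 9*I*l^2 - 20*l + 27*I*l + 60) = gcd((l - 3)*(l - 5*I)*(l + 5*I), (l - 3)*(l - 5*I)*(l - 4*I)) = l^2 + l*(-3 - 5*I) + 15*I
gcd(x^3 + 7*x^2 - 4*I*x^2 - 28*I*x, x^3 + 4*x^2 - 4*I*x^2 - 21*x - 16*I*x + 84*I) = x^2 + x*(7 - 4*I) - 28*I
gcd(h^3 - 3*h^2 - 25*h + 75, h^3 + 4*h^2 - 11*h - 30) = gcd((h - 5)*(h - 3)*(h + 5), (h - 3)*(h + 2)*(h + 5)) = h^2 + 2*h - 15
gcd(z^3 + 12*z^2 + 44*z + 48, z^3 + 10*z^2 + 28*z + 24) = z^2 + 8*z + 12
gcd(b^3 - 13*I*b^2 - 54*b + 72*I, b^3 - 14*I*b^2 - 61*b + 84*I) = b^2 - 7*I*b - 12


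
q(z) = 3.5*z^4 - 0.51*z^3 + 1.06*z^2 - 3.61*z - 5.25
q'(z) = 14.0*z^3 - 1.53*z^2 + 2.12*z - 3.61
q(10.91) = 49006.16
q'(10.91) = 18017.76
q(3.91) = 784.40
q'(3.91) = 818.16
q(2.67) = 160.83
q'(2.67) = 257.62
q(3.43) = 458.70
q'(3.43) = 550.61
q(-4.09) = 1041.54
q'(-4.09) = -995.73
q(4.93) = 2009.15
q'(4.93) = 1647.18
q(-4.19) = 1144.76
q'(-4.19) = -1069.19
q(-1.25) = 10.46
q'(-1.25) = -35.99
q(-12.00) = 73647.99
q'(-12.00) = -24441.37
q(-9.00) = 23448.39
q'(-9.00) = -10352.62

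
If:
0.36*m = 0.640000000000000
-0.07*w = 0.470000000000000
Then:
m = 1.78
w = -6.71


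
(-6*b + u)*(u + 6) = -6*b*u - 36*b + u^2 + 6*u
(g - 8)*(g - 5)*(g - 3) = g^3 - 16*g^2 + 79*g - 120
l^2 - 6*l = l*(l - 6)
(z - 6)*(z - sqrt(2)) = z^2 - 6*z - sqrt(2)*z + 6*sqrt(2)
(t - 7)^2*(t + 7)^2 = t^4 - 98*t^2 + 2401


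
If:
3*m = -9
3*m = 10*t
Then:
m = -3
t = -9/10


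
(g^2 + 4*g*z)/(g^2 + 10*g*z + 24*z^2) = g/(g + 6*z)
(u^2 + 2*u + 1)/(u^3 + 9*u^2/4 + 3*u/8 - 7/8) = 8*(u + 1)/(8*u^2 + 10*u - 7)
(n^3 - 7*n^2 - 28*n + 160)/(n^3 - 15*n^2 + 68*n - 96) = (n + 5)/(n - 3)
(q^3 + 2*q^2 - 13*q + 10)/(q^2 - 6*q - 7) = (-q^3 - 2*q^2 + 13*q - 10)/(-q^2 + 6*q + 7)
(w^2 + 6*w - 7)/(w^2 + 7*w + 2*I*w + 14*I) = (w - 1)/(w + 2*I)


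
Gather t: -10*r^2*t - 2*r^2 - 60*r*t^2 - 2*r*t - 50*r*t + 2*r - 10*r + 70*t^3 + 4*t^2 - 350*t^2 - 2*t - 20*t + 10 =-2*r^2 - 8*r + 70*t^3 + t^2*(-60*r - 346) + t*(-10*r^2 - 52*r - 22) + 10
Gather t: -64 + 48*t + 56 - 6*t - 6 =42*t - 14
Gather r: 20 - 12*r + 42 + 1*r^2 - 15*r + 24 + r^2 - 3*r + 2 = 2*r^2 - 30*r + 88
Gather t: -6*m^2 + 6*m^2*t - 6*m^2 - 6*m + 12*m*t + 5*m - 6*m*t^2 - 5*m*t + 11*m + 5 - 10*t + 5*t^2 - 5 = -12*m^2 + 10*m + t^2*(5 - 6*m) + t*(6*m^2 + 7*m - 10)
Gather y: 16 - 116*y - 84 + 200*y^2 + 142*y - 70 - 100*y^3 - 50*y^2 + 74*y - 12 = -100*y^3 + 150*y^2 + 100*y - 150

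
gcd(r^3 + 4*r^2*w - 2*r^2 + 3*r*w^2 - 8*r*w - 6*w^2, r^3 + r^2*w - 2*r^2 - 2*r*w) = r^2 + r*w - 2*r - 2*w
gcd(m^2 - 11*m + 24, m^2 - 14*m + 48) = m - 8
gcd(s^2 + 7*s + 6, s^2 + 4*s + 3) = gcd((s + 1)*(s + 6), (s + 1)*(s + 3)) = s + 1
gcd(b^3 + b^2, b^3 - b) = b^2 + b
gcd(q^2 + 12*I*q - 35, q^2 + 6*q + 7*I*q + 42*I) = q + 7*I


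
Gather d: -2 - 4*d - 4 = -4*d - 6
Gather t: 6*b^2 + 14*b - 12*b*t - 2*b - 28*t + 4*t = 6*b^2 + 12*b + t*(-12*b - 24)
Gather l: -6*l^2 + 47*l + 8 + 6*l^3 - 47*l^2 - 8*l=6*l^3 - 53*l^2 + 39*l + 8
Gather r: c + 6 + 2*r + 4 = c + 2*r + 10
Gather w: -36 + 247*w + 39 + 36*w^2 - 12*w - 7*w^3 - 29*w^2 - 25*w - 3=-7*w^3 + 7*w^2 + 210*w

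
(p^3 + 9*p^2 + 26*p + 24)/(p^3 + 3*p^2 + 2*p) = (p^2 + 7*p + 12)/(p*(p + 1))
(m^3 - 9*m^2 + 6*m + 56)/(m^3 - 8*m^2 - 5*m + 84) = (m + 2)/(m + 3)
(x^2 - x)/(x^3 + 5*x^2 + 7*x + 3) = x*(x - 1)/(x^3 + 5*x^2 + 7*x + 3)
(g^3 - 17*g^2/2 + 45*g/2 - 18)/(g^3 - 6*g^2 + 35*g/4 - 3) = 2*(g - 3)/(2*g - 1)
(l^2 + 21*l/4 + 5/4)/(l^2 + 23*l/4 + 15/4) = (4*l + 1)/(4*l + 3)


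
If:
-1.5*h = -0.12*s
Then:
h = 0.08*s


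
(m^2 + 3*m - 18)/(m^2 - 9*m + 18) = (m + 6)/(m - 6)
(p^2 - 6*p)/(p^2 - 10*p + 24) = p/(p - 4)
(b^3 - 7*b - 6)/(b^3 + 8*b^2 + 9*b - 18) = (b^3 - 7*b - 6)/(b^3 + 8*b^2 + 9*b - 18)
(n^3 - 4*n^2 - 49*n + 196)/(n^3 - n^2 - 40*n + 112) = (n - 7)/(n - 4)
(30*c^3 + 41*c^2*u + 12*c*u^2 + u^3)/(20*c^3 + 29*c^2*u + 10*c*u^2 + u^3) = (6*c + u)/(4*c + u)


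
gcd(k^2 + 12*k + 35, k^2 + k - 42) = k + 7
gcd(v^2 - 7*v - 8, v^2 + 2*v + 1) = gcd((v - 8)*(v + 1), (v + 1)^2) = v + 1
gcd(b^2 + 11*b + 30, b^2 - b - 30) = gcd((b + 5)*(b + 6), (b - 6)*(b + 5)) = b + 5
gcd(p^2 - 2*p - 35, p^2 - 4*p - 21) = p - 7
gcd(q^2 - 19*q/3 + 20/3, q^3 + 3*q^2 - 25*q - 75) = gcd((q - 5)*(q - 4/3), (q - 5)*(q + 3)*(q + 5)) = q - 5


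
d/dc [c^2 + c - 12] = 2*c + 1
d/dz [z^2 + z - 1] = 2*z + 1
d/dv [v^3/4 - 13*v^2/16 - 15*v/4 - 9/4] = 3*v^2/4 - 13*v/8 - 15/4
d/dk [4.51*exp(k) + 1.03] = 4.51*exp(k)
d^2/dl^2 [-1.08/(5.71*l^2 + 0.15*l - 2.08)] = (70.424856*l^2 + 1.85004*l - 1.08*(11.42*l + 0.15)*(22.84*l + 0.3) - 25.653888)/(5.71*l^2 + 0.15*l - 2.08)^3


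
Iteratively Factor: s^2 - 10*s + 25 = (s - 5)*(s - 5)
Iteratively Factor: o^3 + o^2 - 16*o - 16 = (o + 1)*(o^2 - 16) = (o + 1)*(o + 4)*(o - 4)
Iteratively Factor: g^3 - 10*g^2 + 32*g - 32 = (g - 4)*(g^2 - 6*g + 8) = (g - 4)*(g - 2)*(g - 4)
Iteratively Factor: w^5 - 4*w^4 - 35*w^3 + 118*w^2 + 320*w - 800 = (w + 4)*(w^4 - 8*w^3 - 3*w^2 + 130*w - 200) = (w - 2)*(w + 4)*(w^3 - 6*w^2 - 15*w + 100) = (w - 2)*(w + 4)^2*(w^2 - 10*w + 25) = (w - 5)*(w - 2)*(w + 4)^2*(w - 5)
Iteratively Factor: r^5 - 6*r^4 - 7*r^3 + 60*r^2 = (r)*(r^4 - 6*r^3 - 7*r^2 + 60*r) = r*(r - 5)*(r^3 - r^2 - 12*r) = r^2*(r - 5)*(r^2 - r - 12) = r^2*(r - 5)*(r + 3)*(r - 4)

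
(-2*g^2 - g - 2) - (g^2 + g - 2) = -3*g^2 - 2*g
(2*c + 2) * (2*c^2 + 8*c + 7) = 4*c^3 + 20*c^2 + 30*c + 14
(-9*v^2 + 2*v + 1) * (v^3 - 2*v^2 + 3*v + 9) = -9*v^5 + 20*v^4 - 30*v^3 - 77*v^2 + 21*v + 9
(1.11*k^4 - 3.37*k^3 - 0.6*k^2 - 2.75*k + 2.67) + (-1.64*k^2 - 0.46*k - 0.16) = 1.11*k^4 - 3.37*k^3 - 2.24*k^2 - 3.21*k + 2.51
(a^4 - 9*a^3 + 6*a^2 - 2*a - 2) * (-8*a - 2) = -8*a^5 + 70*a^4 - 30*a^3 + 4*a^2 + 20*a + 4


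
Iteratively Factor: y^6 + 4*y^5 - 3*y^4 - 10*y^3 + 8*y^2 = (y)*(y^5 + 4*y^4 - 3*y^3 - 10*y^2 + 8*y) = y*(y + 2)*(y^4 + 2*y^3 - 7*y^2 + 4*y) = y*(y + 2)*(y + 4)*(y^3 - 2*y^2 + y) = y^2*(y + 2)*(y + 4)*(y^2 - 2*y + 1) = y^2*(y - 1)*(y + 2)*(y + 4)*(y - 1)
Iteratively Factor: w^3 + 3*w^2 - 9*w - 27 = (w + 3)*(w^2 - 9) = (w - 3)*(w + 3)*(w + 3)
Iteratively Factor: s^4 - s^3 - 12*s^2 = (s + 3)*(s^3 - 4*s^2) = (s - 4)*(s + 3)*(s^2) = s*(s - 4)*(s + 3)*(s)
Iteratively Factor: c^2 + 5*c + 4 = (c + 1)*(c + 4)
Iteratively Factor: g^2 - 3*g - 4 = (g - 4)*(g + 1)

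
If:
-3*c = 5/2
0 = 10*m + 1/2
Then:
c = -5/6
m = -1/20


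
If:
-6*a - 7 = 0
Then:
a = -7/6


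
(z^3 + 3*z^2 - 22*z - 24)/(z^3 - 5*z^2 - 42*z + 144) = (z^2 - 3*z - 4)/(z^2 - 11*z + 24)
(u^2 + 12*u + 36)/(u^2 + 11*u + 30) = (u + 6)/(u + 5)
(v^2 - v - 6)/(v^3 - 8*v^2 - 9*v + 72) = (v + 2)/(v^2 - 5*v - 24)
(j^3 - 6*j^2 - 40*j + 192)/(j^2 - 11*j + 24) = (j^2 + 2*j - 24)/(j - 3)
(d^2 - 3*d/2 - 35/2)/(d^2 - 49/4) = 2*(d - 5)/(2*d - 7)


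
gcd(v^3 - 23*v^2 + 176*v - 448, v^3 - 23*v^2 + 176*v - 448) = v^3 - 23*v^2 + 176*v - 448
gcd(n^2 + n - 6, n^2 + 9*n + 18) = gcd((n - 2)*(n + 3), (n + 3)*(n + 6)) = n + 3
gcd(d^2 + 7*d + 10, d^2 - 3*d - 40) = d + 5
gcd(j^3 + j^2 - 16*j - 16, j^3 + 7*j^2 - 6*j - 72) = j + 4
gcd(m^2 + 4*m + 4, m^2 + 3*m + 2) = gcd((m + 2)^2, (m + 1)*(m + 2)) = m + 2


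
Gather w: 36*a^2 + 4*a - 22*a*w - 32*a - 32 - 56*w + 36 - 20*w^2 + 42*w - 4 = 36*a^2 - 28*a - 20*w^2 + w*(-22*a - 14)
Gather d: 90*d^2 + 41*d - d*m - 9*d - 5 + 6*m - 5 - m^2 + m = 90*d^2 + d*(32 - m) - m^2 + 7*m - 10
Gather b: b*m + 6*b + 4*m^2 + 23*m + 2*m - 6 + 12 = b*(m + 6) + 4*m^2 + 25*m + 6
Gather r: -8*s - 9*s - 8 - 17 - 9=-17*s - 34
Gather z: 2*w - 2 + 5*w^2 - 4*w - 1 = 5*w^2 - 2*w - 3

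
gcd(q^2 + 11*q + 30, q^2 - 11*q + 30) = 1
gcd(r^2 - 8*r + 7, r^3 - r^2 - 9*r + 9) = r - 1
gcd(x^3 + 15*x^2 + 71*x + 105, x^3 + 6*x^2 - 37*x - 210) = x^2 + 12*x + 35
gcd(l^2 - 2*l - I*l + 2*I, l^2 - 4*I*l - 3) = l - I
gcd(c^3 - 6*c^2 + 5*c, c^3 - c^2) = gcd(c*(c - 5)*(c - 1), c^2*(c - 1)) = c^2 - c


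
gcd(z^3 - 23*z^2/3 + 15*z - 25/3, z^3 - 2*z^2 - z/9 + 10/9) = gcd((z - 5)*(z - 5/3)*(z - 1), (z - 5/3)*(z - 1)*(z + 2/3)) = z^2 - 8*z/3 + 5/3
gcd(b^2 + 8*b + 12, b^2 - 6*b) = 1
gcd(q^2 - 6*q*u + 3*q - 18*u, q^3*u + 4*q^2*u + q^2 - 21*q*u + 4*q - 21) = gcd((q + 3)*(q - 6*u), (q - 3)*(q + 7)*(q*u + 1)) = 1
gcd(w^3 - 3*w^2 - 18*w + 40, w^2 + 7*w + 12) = w + 4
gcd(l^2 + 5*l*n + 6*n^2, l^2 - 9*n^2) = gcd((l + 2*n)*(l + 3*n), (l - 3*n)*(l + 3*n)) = l + 3*n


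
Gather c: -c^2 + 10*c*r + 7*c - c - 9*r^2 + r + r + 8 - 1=-c^2 + c*(10*r + 6) - 9*r^2 + 2*r + 7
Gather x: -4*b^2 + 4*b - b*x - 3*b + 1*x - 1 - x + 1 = -4*b^2 - b*x + b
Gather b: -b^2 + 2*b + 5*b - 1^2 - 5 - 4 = -b^2 + 7*b - 10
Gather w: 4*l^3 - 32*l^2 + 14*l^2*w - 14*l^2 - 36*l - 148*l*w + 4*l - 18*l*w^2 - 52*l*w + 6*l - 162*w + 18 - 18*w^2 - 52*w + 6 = 4*l^3 - 46*l^2 - 26*l + w^2*(-18*l - 18) + w*(14*l^2 - 200*l - 214) + 24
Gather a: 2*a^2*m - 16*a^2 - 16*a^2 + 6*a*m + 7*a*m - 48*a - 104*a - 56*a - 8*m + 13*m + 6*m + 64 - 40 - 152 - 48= a^2*(2*m - 32) + a*(13*m - 208) + 11*m - 176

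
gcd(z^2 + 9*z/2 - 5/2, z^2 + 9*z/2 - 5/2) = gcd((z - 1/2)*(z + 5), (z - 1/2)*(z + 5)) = z^2 + 9*z/2 - 5/2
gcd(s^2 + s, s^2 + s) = s^2 + s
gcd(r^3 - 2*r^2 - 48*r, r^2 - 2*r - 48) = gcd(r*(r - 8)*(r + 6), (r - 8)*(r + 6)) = r^2 - 2*r - 48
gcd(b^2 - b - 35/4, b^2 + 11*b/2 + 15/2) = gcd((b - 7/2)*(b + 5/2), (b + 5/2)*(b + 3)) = b + 5/2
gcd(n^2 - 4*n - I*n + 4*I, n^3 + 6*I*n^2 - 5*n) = 1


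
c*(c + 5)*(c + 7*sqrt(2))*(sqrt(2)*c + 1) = sqrt(2)*c^4 + 5*sqrt(2)*c^3 + 15*c^3 + 7*sqrt(2)*c^2 + 75*c^2 + 35*sqrt(2)*c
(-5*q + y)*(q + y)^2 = -5*q^3 - 9*q^2*y - 3*q*y^2 + y^3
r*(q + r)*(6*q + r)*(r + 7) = 6*q^2*r^2 + 42*q^2*r + 7*q*r^3 + 49*q*r^2 + r^4 + 7*r^3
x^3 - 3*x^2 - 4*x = x*(x - 4)*(x + 1)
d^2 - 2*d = d*(d - 2)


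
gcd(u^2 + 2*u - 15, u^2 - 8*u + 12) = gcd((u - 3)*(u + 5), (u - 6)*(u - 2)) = 1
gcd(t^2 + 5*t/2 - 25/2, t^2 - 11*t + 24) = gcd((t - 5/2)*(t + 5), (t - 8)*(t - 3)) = 1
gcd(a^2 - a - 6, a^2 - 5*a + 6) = a - 3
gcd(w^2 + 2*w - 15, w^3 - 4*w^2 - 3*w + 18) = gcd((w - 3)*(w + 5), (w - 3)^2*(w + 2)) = w - 3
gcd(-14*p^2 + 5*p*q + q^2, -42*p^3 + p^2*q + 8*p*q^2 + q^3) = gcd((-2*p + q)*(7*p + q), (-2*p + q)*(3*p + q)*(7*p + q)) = 14*p^2 - 5*p*q - q^2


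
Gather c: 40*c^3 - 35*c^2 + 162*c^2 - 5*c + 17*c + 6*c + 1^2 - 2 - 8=40*c^3 + 127*c^2 + 18*c - 9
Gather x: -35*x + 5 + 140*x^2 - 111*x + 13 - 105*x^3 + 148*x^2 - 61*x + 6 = -105*x^3 + 288*x^2 - 207*x + 24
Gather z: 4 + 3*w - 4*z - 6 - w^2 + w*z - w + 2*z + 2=-w^2 + 2*w + z*(w - 2)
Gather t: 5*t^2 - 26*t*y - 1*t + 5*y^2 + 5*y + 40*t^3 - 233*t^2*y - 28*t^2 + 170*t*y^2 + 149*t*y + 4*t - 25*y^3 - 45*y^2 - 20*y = 40*t^3 + t^2*(-233*y - 23) + t*(170*y^2 + 123*y + 3) - 25*y^3 - 40*y^2 - 15*y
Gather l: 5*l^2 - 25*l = 5*l^2 - 25*l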